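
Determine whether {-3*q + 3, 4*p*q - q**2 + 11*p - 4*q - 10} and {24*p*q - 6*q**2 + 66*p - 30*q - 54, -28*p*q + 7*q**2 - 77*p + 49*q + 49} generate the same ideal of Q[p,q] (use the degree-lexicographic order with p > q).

Yes, the ideals are equal.

For a fixed monomial order, each ideal has a unique reduced Gröbner basis; comparing bases decides equality.
Buchberger on the first generating set:
f_1 = -3*q + 3, LT = q.
f_2 = 4*p*q - q**2 + 11*p - 4*q - 10, LT = p*q.

S(f_1,f_2): lcm = p*q. S = 1/4*q**2 - 15/4*p + q + 5/2.
  reduce S modulo (f_1, f_2):
  remainder -15/4*p + 15/4 ≠ 0; add g_3 = -15/4*p + 15/4 to the basis.

The other S-polynomials (S(f_1,g_3), S(f_2,g_3)) all reduce to 0 modulo the current basis, so we have a Gröbner basis.
Inter-reduce: drop elements whose leading term is divisible by another's, tail-reduce, and make monic.
Reduced Gröbner basis: {p - 1, q - 1}.

Buchberger on the second generating set:
h_1 = 24*p*q - 6*q**2 + 66*p - 30*q - 54, LT = p*q.
h_2 = -28*p*q + 7*q**2 - 77*p + 49*q + 49, LT = p*q.

S(h_1,h_2): lcm = p*q. S = 1/2*q - 1/2.
  reduce S modulo (h_1, h_2):
  remainder 1/2*q - 1/2 ≠ 0; add k_3 = 1/2*q - 1/2 to the basis.

S(h_1,k_3): lcm = p*q. S = -1/4*q**2 + 15/4*p - 5/4*q - 9/4.
  reduce S modulo (h_1, h_2, k_3):
  remainder 15/4*p - 15/4 ≠ 0; add k_4 = 15/4*p - 15/4 to the basis.

The other S-polynomials (S(h_2,k_3), S(h_1,k_4), S(h_2,k_4), S(k_3,k_4)) all reduce to 0 modulo the current basis, so we have a Gröbner basis.
Inter-reduce: drop elements whose leading term is divisible by another's, tail-reduce, and make monic.
Reduced Gröbner basis: {p - 1, q - 1}.

The two bases agree; hence the ideals are identical.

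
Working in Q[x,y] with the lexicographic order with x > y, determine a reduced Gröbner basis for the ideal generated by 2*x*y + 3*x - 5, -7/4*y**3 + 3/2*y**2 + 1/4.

f_1 = 2*x*y + 3*x - 5, LT = x*y.
f_2 = -7/4*y**3 + 3/2*y**2 + 1/4, LT = y**3.

S(f_1,f_2): lcm = x*y**3. S = 33/14*x*y**2 + 1/7*x - 5/2*y**2.
  leading term x*y**2: subtract (33/28*y)·f_1 from 33/14*x*y**2 + 1/7*x - 5/2*y**2 → -99/28*x*y + 1/7*x - 5/2*y**2 + 165/28*y
  leading term x*y: subtract (-99/56)·f_1 from -99/28*x*y + 1/7*x - 5/2*y**2 + 165/28*y → 305/56*x - 5/2*y**2 + 165/28*y - 495/56
  leading term x: no divisor's leading term divides it; move 305/56*x to the remainder.
  leading term y**2: no divisor's leading term divides it; move -5/2*y**2 to the remainder.
  leading term y: no divisor's leading term divides it; move 165/28*y to the remainder.
  leading term 1: no divisor's leading term divides it; move -495/56 to the remainder.
  remainder 305/56*x - 5/2*y**2 + 165/28*y - 495/56 ≠ 0; add g_3 = 305/56*x - 5/2*y**2 + 165/28*y - 495/56 to the basis.

The other S-polynomials (S(f_1,g_3), S(f_2,g_3)) all reduce to 0 modulo the current basis, so we have a Gröbner basis.
Inter-reduce: drop elements whose leading term is divisible by another's, tail-reduce, and make monic.

G = {x - 28/61*y**2 + 66/61*y - 99/61, y**3 - 6/7*y**2 - 1/7}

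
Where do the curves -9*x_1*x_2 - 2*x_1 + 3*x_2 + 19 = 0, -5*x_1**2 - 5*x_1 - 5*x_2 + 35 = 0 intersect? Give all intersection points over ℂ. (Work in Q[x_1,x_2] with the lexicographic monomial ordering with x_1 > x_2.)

Compute a lex Gröbner basis by Buchberger's algorithm.
f_1 = -9*x_1*x_2 - 2*x_1 + 3*x_2 + 19, LT = x_1*x_2.
f_2 = -5*x_1**2 - 5*x_1 - 5*x_2 + 35, LT = x_1**2.

S(f_1,f_2): lcm = x_1**2*x_2. S = 2/9*x_1**2 - 4/3*x_1*x_2 - 19/9*x_1 - x_2**2 + 7*x_2.
  leading term x_1**2: subtract (-2/45)·f_2 from 2/9*x_1**2 - 4/3*x_1*x_2 - 19/9*x_1 - x_2**2 + 7*x_2 → -4/3*x_1*x_2 - 7/3*x_1 - x_2**2 + 61/9*x_2 + 14/9
  leading term x_1*x_2: subtract (4/27)·f_1 from -4/3*x_1*x_2 - 7/3*x_1 - x_2**2 + 61/9*x_2 + 14/9 → -55/27*x_1 - x_2**2 + 19/3*x_2 - 34/27
  leading term x_1: no divisor's leading term divides it; move -55/27*x_1 to the remainder.
  leading term x_2**2: no divisor's leading term divides it; move -x_2**2 to the remainder.
  leading term x_2: no divisor's leading term divides it; move 19/3*x_2 to the remainder.
  leading term 1: no divisor's leading term divides it; move -34/27 to the remainder.
  remainder -55/27*x_1 - x_2**2 + 19/3*x_2 - 34/27 ≠ 0; add h_3 = -55/27*x_1 - x_2**2 + 19/3*x_2 - 34/27 to the basis.

S(f_1,h_3): lcm = x_1*x_2. S = 2/9*x_1 - 27/55*x_2**3 + 171/55*x_2**2 - 157/165*x_2 - 19/9.
  leading term x_1: subtract (-6/55)·h_3 from 2/9*x_1 - 27/55*x_2**3 + 171/55*x_2**2 - 157/165*x_2 - 19/9 → -27/55*x_2**3 + 3*x_2**2 - 43/165*x_2 - 371/165
  leading term x_2**3: no divisor's leading term divides it; move -27/55*x_2**3 to the remainder.
  leading term x_2**2: no divisor's leading term divides it; move 3*x_2**2 to the remainder.
  leading term x_2: no divisor's leading term divides it; move -43/165*x_2 to the remainder.
  leading term 1: no divisor's leading term divides it; move -371/165 to the remainder.
  remainder -27/55*x_2**3 + 3*x_2**2 - 43/165*x_2 - 371/165 ≠ 0; add h_4 = -27/55*x_2**3 + 3*x_2**2 - 43/165*x_2 - 371/165 to the basis.

S(f_2,h_3): lcm = x_1**2. S = -27/55*x_1*x_2**2 + 171/55*x_1*x_2 + 21/55*x_1 + x_2 - 7.
  leading term x_1*x_2**2: subtract (3/55*x_2)·f_1 from -27/55*x_1*x_2**2 + 171/55*x_1*x_2 + 21/55*x_1 + x_2 - 7 → 177/55*x_1*x_2 + 21/55*x_1 - 9/55*x_2**2 - 2/55*x_2 - 7
  leading term x_1*x_2: subtract (-59/165)·f_1 from 177/55*x_1*x_2 + 21/55*x_1 - 9/55*x_2**2 - 2/55*x_2 - 7 → -1/3*x_1 - 9/55*x_2**2 + 57/55*x_2 - 34/165
  leading term x_1: subtract (9/55)·h_3 from -1/3*x_1 - 9/55*x_2**2 + 57/55*x_2 - 34/165 → 0
  remainder 0.

S(f_1,h_4): lcm = x_1*x_2**3. S = 19/3*x_1*x_2**2 - 43/81*x_1*x_2 - 371/81*x_1 - 1/3*x_2**3 - 19/9*x_2**2.
  leading term x_1*x_2**2: subtract (-19/27*x_2)·f_1 from 19/3*x_1*x_2**2 - 43/81*x_1*x_2 - 371/81*x_1 - 1/3*x_2**3 - 19/9*x_2**2 → -157/81*x_1*x_2 - 371/81*x_1 - 1/3*x_2**3 + 361/27*x_2
  leading term x_1*x_2: subtract (157/729)·f_1 from -157/81*x_1*x_2 - 371/81*x_1 - 1/3*x_2**3 + 361/27*x_2 → -3025/729*x_1 - 1/3*x_2**3 + 3092/243*x_2 - 2983/729
  leading term x_1: subtract (55/27)·h_3 from -3025/729*x_1 - 1/3*x_2**3 + 3092/243*x_2 - 2983/729 → -1/3*x_2**3 + 55/27*x_2**2 - 43/243*x_2 - 371/243
  leading term x_2**3: subtract (55/81)·h_4 from -1/3*x_2**3 + 55/27*x_2**2 - 43/243*x_2 - 371/243 → 0
  remainder 0.

S(f_2,h_4): leading monomials are coprime, so the S-polynomial reduces to 0 (Buchberger's first criterion).
S(h_3,h_4): leading monomials are coprime, so the S-polynomial reduces to 0 (Buchberger's first criterion).
Every S-polynomial of the final basis reduces to 0, so we have a Gröbner basis.
Inter-reduce: drop elements whose leading term is divisible by another's, tail-reduce, and make monic.
Reduced Gröbner basis: {x_1 + 27/55*x_2**2 - 171/55*x_2 + 34/55, x_2**3 - 55/9*x_2**2 + 43/81*x_2 + 371/81}.

From the last basis element, x_2**3 - 55/9*x_2**2 + 43/81*x_2 + 371/81 = 0, so x_2 takes values in {-7/9, 1, 53/9}. Each choice, substituted upward through the basis, yields the corresponding point(s) of the solution set.
  x_2 = -7/9: the earlier basis element becomes x_1 + 10/3 = 0, giving x_1 = -10/3 — point (-10/3, -7/9).
  x_2 = 1: the earlier basis element becomes x_1 - 2 = 0, giving x_1 = 2 — point (2, 1).
  x_2 = 53/9: the earlier basis element becomes x_1 - 2/3 = 0, giving x_1 = 2/3 — point (2/3, 53/9).
Check: every point annihilates each of the original generators.

{(-10/3, -7/9), (2, 1), (2/3, 53/9)}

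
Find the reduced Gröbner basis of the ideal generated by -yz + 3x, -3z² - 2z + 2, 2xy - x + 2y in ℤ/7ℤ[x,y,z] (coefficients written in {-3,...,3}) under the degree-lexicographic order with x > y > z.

f_1 = -yz + 3x, LT = yz.
f_2 = -3z² - 2z + 2, LT = z².
f_3 = 2xy - x + 2y, LT = xy.

S(f_1,f_2): lcm = yz². S = -3xz - 3yz + 3y.
  reduce S modulo (f_1, f_2, f_3):
  remainder -3xz - 2x + 3y ≠ 0; add g_4 = -3xz - 2x + 3y to the basis.

S(f_1,f_3): lcm = xyz. S = -3x² - 3xz - yz.
  reduce S modulo (f_1, f_2, f_3, g_4):
  remainder -3x² - x - 3y ≠ 0; add g_5 = -3x² - x - 3y to the basis.

S(f_1,g_4): lcm = xyz. S = -3x² - 3xy + y².
  reduce S modulo (f_1, f_2, f_3, g_4, g_5):
  remainder y² + 3x - y ≠ 0; add g_6 = y² + 3x - y to the basis.

The other S-polynomials (S(f_2,f_3), S(f_2,g_4), S(f_3,g_4), S(f_1,g_5), S(f_2,g_5), S(f_3,g_5), S(g_4,g_5), S(f_1,g_6), S(f_2,g_6), S(f_3,g_6), S(g_4,g_6), S(g_5,g_6)) all reduce to 0 modulo the current basis, so we have a Gröbner basis.

G = {x² - 2x + y, xy + 3x + y, xz + 3x - y, y² + 3x - y, yz - 3x, z² + 3z - 3}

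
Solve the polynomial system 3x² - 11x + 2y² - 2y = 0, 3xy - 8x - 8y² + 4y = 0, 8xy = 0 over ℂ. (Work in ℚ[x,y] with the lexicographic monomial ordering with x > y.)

Compute a lex Gröbner basis by Buchberger's algorithm.
f_1 = 3x² - 11x + 2y² - 2y, LT = x².
f_2 = 3xy - 8x - 8y² + 4y, LT = xy.
f_3 = 8xy, LT = xy.

S(f_1,f_2): lcm = x²y. S = 8/3x² + 8/3xy² - 5xy + ⅔y³ - ⅔y².
  leading term x²: subtract (8/9)·f_1 from 8/3x² + 8/3xy² - 5xy + ⅔y³ - ⅔y² → 8/3xy² - 5xy + 88/9x + ⅔y³ - 22/9y² + 16/9y
  leading term xy²: subtract (8/9y)·f_2 from 8/3xy² - 5xy + 88/9x + ⅔y³ - 22/9y² + 16/9y → 19/9xy + 88/9x + 70/9y³ - 6y² + 16/9y
  leading term xy: subtract (19/27)·f_2 from 19/9xy + 88/9x + 70/9y³ - 6y² + 16/9y → 416/27x + 70/9y³ - 10/27y² - 28/27y
  leading term x: no divisor's leading term divides it; move 416/27x to the remainder.
  leading term y³: no divisor's leading term divides it; move 70/9y³ to the remainder.
  leading term y²: no divisor's leading term divides it; move -10/27y² to the remainder.
  leading term y: no divisor's leading term divides it; move -28/27y to the remainder.
  remainder 416/27x + 70/9y³ - 10/27y² - 28/27y ≠ 0; add h_4 = 416/27x + 70/9y³ - 10/27y² - 28/27y to the basis.

S(f_1,f_3): lcm = x²y. S = -11/3xy + ⅔y³ - ⅔y².
  leading term xy: subtract (-11/9)·f_2 from -11/3xy + ⅔y³ - ⅔y² → -88/9x + ⅔y³ - 94/9y² + 44/9y
  leading term x: subtract (-33/52)·h_4 from -88/9x + ⅔y³ - 94/9y² + 44/9y → 437/78y³ - 833/78y² + 55/13y
  leading term y³: no divisor's leading term divides it; move 437/78y³ to the remainder.
  leading term y²: no divisor's leading term divides it; move -833/78y² to the remainder.
  leading term y: no divisor's leading term divides it; move 55/13y to the remainder.
  remainder 437/78y³ - 833/78y² + 55/13y ≠ 0; add h_5 = 437/78y³ - 833/78y² + 55/13y to the basis.

S(f_2,f_3): lcm = xy. S = -8/3x - 8/3y² + 4/3y.
  leading term x: subtract (-9/52)·h_4 from -8/3x - 8/3y² + 4/3y → 35/26y³ - 71/26y² + 15/13y
  leading term y³: subtract (105/437)·h_5 from 35/26y³ - 71/26y² + 15/13y → -72/437y² + 60/437y
  leading term y²: no divisor's leading term divides it; move -72/437y² to the remainder.
  leading term y: no divisor's leading term divides it; move 60/437y to the remainder.
  remainder -72/437y² + 60/437y ≠ 0; add h_6 = -72/437y² + 60/437y to the basis.

S(f_1,h_4): lcm = x². S = -105/208xy³ + 5/208xy² + 7/104xy - 11/3x + ⅔y² - ⅔y.
  leading term xy³: subtract (-35/208y²)·f_2 from -105/208xy³ + 5/208xy² + 7/104xy - 11/3x + ⅔y² - ⅔y → -275/208xy² + 7/104xy - 11/3x - 35/26y⁴ + 35/52y³ + ⅔y² - ⅔y
  leading term xy²: subtract (-275/624y)·f_2 from -275/208xy² + 7/104xy - 11/3x - 35/26y⁴ + 35/52y³ + ⅔y² - ⅔y → -83/24xy - 11/3x - 35/26y⁴ - 445/156y³ + 379/156y² - ⅔y
  leading term xy: subtract (-83/72)·f_2 from -83/24xy - 11/3x - 35/26y⁴ - 445/156y³ + 379/156y² - ⅔y → -116/9x - 35/26y⁴ - 445/156y³ - 3179/468y² + 71/18y
  leading term x: subtract (-87/104)·h_4 from -116/9x - 35/26y⁴ - 445/156y³ - 3179/468y² + 71/18y → -35/26y⁴ + 95/26y³ - 277/39y² + 40/13y
  leading term y⁴: subtract (-105/437y)·h_5 from -35/26y⁴ + 95/26y³ - 277/39y² + 40/13y → 6180/5681y³ - 103724/17043y² + 40/13y
  leading term y³: subtract (37080/190969)·h_5 from 6180/5681y³ - 103724/17043y² + 40/13y → -2298736/572907y² + 430720/190969y
  leading term y²: subtract (287342/11799)·h_6 from -2298736/572907y² + 430720/190969y → -4280/3933y
  leading term y: no divisor's leading term divides it; move -4280/3933y to the remainder.
  remainder -4280/3933y ≠ 0; add h_7 = -4280/3933y to the basis.

The other S-polynomials (S(f_2,h_4), S(f_3,h_4), S(f_1,h_5), S(f_2,h_5), S(f_3,h_5), S(h_4,h_5), S(f_1,h_6), S(f_2,h_6), S(f_3,h_6), S(h_4,h_6), S(h_5,h_6), S(f_1,h_7), S(f_2,h_7), S(f_3,h_7), S(h_4,h_7), S(h_5,h_7), S(h_6,h_7)) all reduce to 0 modulo the current basis, so we have a Gröbner basis.
Inter-reduce: drop elements whose leading term is divisible by another's, tail-reduce, and make monic.
Reduced Gröbner basis: {x, y}.

Elimination: the polynomial y lies in the elimination ideal for y, so y ∈ {0}. For each such y, the remaining basis elements (now univariate) give the rest of the solution.
  y = 0: the earlier basis element becomes x = 0, giving x = 0 — point (0, 0).

{(0, 0)}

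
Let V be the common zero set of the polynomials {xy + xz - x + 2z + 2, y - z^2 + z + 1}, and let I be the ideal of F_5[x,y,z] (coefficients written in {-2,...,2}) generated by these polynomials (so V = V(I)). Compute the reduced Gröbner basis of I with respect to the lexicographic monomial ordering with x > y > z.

f_1 = xy + xz - x + 2z + 2, LT = xy.
f_2 = y - z^2 + z + 1, LT = y.

S(f_1,f_2): lcm = xy. S = xz^2 - 2x + 2z + 2.
  leading term xz^2: no divisor's leading term divides it; move xz^2 to the remainder.
  leading term x: no divisor's leading term divides it; move -2x to the remainder.
  leading term z: no divisor's leading term divides it; move 2z to the remainder.
  leading term 1: no divisor's leading term divides it; move 2 to the remainder.
  remainder xz^2 - 2x + 2z + 2 ≠ 0; add g_3 = xz^2 - 2x + 2z + 2 to the basis.

S(f_1,g_3): lcm = xyz^2. S = 2xy + xz^3 - xz^2 - 2yz - 2y + 2z^3 + 2z^2.
  leading term xy: subtract (2)·f_1 from 2xy + xz^3 - xz^2 - 2yz - 2y + 2z^3 + 2z^2 → xz^3 - xz^2 - 2xz + 2x - 2yz - 2y + 2z^3 + 2z^2 + z + 1
  leading term xz^3: subtract (z)·g_3 from xz^3 - xz^2 - 2xz + 2x - 2yz - 2y + 2z^3 + 2z^2 + z + 1 → -xz^2 + 2x - 2yz - 2y + 2z^3 - z + 1
  leading term xz^2: subtract (-1)·g_3 from -xz^2 + 2x - 2yz - 2y + 2z^3 - z + 1 → -2yz - 2y + 2z^3 + z - 2
  leading term yz: subtract (-2z)·f_2 from -2yz - 2y + 2z^3 + z - 2 → -2y + 2z^2 - 2z - 2
  leading term y: subtract (-2)·f_2 from -2y + 2z^2 - 2z - 2 → 0
  remainder 0.

S(f_2,g_3): leading monomials are coprime, so the S-polynomial reduces to 0 (Buchberger's first criterion).
Every S-polynomial of the final basis reduces to 0, so we have a Gröbner basis.
Inter-reduce: drop elements whose leading term is divisible by another's, tail-reduce, and make monic.

G = {xz^2 - 2x + 2z + 2, y - z^2 + z + 1}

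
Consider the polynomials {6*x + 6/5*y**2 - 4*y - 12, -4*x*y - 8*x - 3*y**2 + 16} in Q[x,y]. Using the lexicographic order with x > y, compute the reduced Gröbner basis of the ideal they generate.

The reduced Gröbner basis is the canonical form of the ideal for this ordering.

f_1 = 6*x + 6/5*y**2 - 4*y - 12, LT = x.
f_2 = -4*x*y - 8*x - 3*y**2 + 16, LT = x*y.

S(f_1,f_2): lcm = x*y. S = -2*x + 1/5*y**3 - 17/12*y**2 - 2*y + 4.
  leading term x: subtract (-1/3)·f_1 from -2*x + 1/5*y**3 - 17/12*y**2 - 2*y + 4 → 1/5*y**3 - 61/60*y**2 - 10/3*y
  leading term y**3: no divisor's leading term divides it; move 1/5*y**3 to the remainder.
  leading term y**2: no divisor's leading term divides it; move -61/60*y**2 to the remainder.
  leading term y: no divisor's leading term divides it; move -10/3*y to the remainder.
  remainder 1/5*y**3 - 61/60*y**2 - 10/3*y ≠ 0; add g_3 = 1/5*y**3 - 61/60*y**2 - 10/3*y to the basis.

S(f_1,g_3): leading monomials are coprime, so the S-polynomial reduces to 0 (Buchberger's first criterion).
S(f_2,g_3): lcm = x*y**3. S = 85/12*x*y**2 + 50/3*x*y + 3/4*y**4 - 4*y**2.
  leading term x*y**2: subtract (85/72*y**2)·f_1 from 85/12*x*y**2 + 50/3*x*y + 3/4*y**4 - 4*y**2 → 50/3*x*y - 2/3*y**4 + 85/18*y**3 + 61/6*y**2
  leading term x*y: subtract (25/9*y)·f_1 from 50/3*x*y - 2/3*y**4 + 85/18*y**3 + 61/6*y**2 → -2/3*y**4 + 25/18*y**3 + 383/18*y**2 + 100/3*y
  leading term y**4: subtract (-10/3*y)·g_3 from -2/3*y**4 + 25/18*y**3 + 383/18*y**2 + 100/3*y → -2*y**3 + 61/6*y**2 + 100/3*y
  leading term y**3: subtract (-10)·g_3 from -2*y**3 + 61/6*y**2 + 100/3*y → 0
  remainder 0.

Every S-polynomial of the final basis reduces to 0, so we have a Gröbner basis.
Inter-reduce: drop elements whose leading term is divisible by another's, tail-reduce, and make monic.

G = {x + 1/5*y**2 - 2/3*y - 2, y**3 - 61/12*y**2 - 50/3*y}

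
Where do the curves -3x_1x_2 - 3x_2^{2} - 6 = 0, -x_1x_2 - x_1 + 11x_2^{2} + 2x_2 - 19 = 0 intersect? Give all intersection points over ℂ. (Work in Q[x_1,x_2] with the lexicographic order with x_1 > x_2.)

{(-3, 1), (-13*sqrt(321)/24 - 55/8, -5/8 + sqrt(321)/24), (-55/8 + 13*sqrt(321)/24, -sqrt(321)/24 - 5/8)}

Compute a lex Gröbner basis by Buchberger's algorithm.
f_1 = -3x_1x_2 - 3x_2^{2} - 6, LT = x_1x_2.
f_2 = -x_1x_2 - x_1 + 11x_2^{2} + 2x_2 - 19, LT = x_1x_2.

S(f_1,f_2): lcm = x_1x_2. S = -x_1 + 12x_2^{2} + 2x_2 - 17.
  reduce S modulo (f_1, f_2):
  remainder -x_1 + 12x_2^{2} + 2x_2 - 17 ≠ 0; add h_3 = -x_1 + 12x_2^{2} + 2x_2 - 17 to the basis.

S(f_1,h_3): lcm = x_1x_2. S = 12x_2^{3} + 3x_2^{2} - 17x_2 + 2.
  reduce S modulo (f_1, f_2, h_3):
  remainder 12x_2^{3} + 3x_2^{2} - 17x_2 + 2 ≠ 0; add h_4 = 12x_2^{3} + 3x_2^{2} - 17x_2 + 2 to the basis.

The other S-polynomials (S(f_2,h_3), S(f_1,h_4), S(f_2,h_4), S(h_3,h_4)) all reduce to 0 modulo the current basis, so we have a Gröbner basis.
Inter-reduce: drop elements whose leading term is divisible by another's, tail-reduce, and make monic.
Reduced Gröbner basis: {x_1 - 12x_2^{2} - 2x_2 + 17, x_2^{3} + \tfrac{1}{4}x_2^{2} - \tfrac{17}{12}x_2 + \tfrac{1}{6}}.

From the last basis element, x_2^{3} + \tfrac{1}{4}x_2^{2} - \tfrac{17}{12}x_2 + \tfrac{1}{6} = 0, so x_2 takes values in {1, -5/8 + sqrt(321)/24, -sqrt(321)/24 - 5/8}. Each choice, substituted upward through the basis, yields the corresponding point(s) of the solution set.
  x_2 = 1: the earlier basis element becomes x_1 + 3 = 0, giving x_1 = -3 — point (-3, 1).
  x_2 = -5/8 + sqrt(321)/24: the earlier basis element becomes x_1 + 55/8 + 13*sqrt(321)/24 = 0, giving x_1 = -13*sqrt(321)/24 - 55/8 — point (-13*sqrt(321)/24 - 55/8, -5/8 + sqrt(321)/24).
  x_2 = -sqrt(321)/24 - 5/8: the earlier basis element becomes x_1 - 13*sqrt(321)/24 + 55/8 = 0, giving x_1 = -55/8 + 13*sqrt(321)/24 — point (-55/8 + 13*sqrt(321)/24, -sqrt(321)/24 - 5/8).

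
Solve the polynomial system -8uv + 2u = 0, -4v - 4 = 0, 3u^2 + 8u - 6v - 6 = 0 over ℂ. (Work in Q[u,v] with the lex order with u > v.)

{(0, -1)}

Compute a lex Gröbner basis by Buchberger's algorithm.
f_1 = -8uv + 2u, LT = uv.
f_2 = -4v - 4, LT = v.
f_3 = 3u^2 + 8u - 6v - 6, LT = u^2.

S(f_1,f_2): lcm = uv. S = -5/4u.
  reduce S modulo (f_1, f_2, f_3):
  remainder -5/4u ≠ 0; add h_4 = -5/4u to the basis.

The other S-polynomials (S(f_1,f_3), S(f_2,f_3), S(f_1,h_4), S(f_2,h_4), S(f_3,h_4)) all reduce to 0 modulo the current basis, so we have a Gröbner basis.
Inter-reduce: drop elements whose leading term is divisible by another's, tail-reduce, and make monic.
Reduced Gröbner basis: {u, v + 1}.

From the last basis element, v + 1 = 0, so v takes values in {-1}. Each choice, substituted upward through the basis, yields the corresponding point(s) of the solution set.
  v = -1: the earlier basis element becomes u = 0, giving u = 0 — point (0, -1).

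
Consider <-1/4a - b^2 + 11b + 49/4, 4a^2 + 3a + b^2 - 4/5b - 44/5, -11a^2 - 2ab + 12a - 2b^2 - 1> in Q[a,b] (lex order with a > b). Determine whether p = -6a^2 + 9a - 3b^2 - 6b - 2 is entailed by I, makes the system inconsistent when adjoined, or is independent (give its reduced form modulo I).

First compute the reduced Gröbner basis of I by Buchberger's algorithm.
f_1 = -1/4a - b^2 + 11b + 49/4, LT = a.
f_2 = 4a^2 + 3a + b^2 - 4/5b - 44/5, LT = a^2.
f_3 = -11a^2 - 2ab + 12a - 2b^2 - 1, LT = a^2.

S(f_1,f_2): lcm = a^2. S = 4ab^2 - 44ab - 199/4a - 1/4b^2 + 1/5b + 11/5.
  reduce S modulo (f_1, f_2, f_3):
  remainder -16b^4 + 352b^3 - 6165/4b^2 - 21724/5b - 48711/20 ≠ 0; add h_4 = -16b^4 + 352b^3 - 6165/4b^2 - 21724/5b - 48711/20 to the basis.

S(f_1,f_3): lcm = a^2. S = 4ab^2 - 486/11ab - 527/11a - 2/11b^2 - 1/11.
  reduce S modulo (f_1, f_2, f_3, h_4):
  remainder 8/11b^3 - 673/44b^2 + 3954/55b + 19341/220 ≠ 0; add h_5 = 8/11b^3 - 673/44b^2 + 3954/55b + 19341/220 to the basis.

S(h_4,h_5): lcm = b^4. S = -31/32b^3 - 807/320b^2 + 24107/160b + 48711/320.
  reduce S modulo (f_1, f_2, f_3, h_4, h_5):
  remainder -117227/5120b^2 + 31543/128b + 1378947/5120 ≠ 0; add h_6 = -117227/5120b^2 + 31543/128b + 1378947/5120 to the basis.

S(h_4,h_6): lcm = b^4. S = -1317274/117227b^3 + 810957063/7502528b^2 + 5431/20b + 48711/320.
  reduce S modulo (f_1, f_2, f_3, h_4, h_5, h_6):
  remainder 232273352763/109937356232b + 232273352763/109937356232 ≠ 0; add h_7 = 232273352763/109937356232b + 232273352763/109937356232 to the basis.

The other S-polynomials (S(f_2,f_3), S(f_1,h_4), S(f_2,h_4), S(f_3,h_4), S(f_1,h_5), S(f_2,h_5), S(f_3,h_5), S(f_1,h_6), S(f_2,h_6), S(f_3,h_6), S(h_5,h_6), S(f_1,h_7), S(f_2,h_7), S(f_3,h_7), S(h_4,h_7), S(h_5,h_7), S(h_6,h_7)) all reduce to 0 modulo the current basis, so we have a Gröbner basis.
Inter-reduce: drop elements whose leading term is divisible by another's, tail-reduce, and make monic.
Reduced Gröbner basis: {a - 1, b + 1}.
Label its elements g_1 = a - 1, g_2 = b + 1.

Reduce p = -6a^2 + 9a - 3b^2 - 6b - 2 modulo G:
  leading term a^2: subtract (-6a)·g_1 from -6a^2 + 9a - 3b^2 - 6b - 2 → 3a - 3b^2 - 6b - 2
  leading term a: subtract (3)·g_1 from 3a - 3b^2 - 6b - 2 → -3b^2 - 6b + 1
  leading term b^2: subtract (-3b)·g_2 from -3b^2 - 6b + 1 → -3b + 1
  leading term b: subtract (-3)·g_2 from -3b + 1 → 4
  leading term 1: no divisor's leading term divides it; move 4 to the remainder.
  normal form = 4.
The normal form is nonzero, so p ∉ I. Since p minus its normal form lies in I, I + (p) = I + (r) where r = 4; decide whether this ideal is the whole ring.
Here r = 4 is a nonzero constant, hence a unit: 1 ∈ I + (p), the Gröbner basis of I + (p) is {1}, and the enlarged system has no common solution — adjoining p is inconsistent.

Adjoining -6a^2 + 9a - 3b^2 - 6b - 2 makes the ideal the whole ring: the system is inconsistent.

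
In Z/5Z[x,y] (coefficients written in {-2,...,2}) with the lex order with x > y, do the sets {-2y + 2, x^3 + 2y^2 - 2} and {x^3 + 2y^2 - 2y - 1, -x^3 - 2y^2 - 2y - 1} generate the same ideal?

No, the ideals differ.

Since reduced Gröbner bases are canonical representatives of ideals under a given ordering, it suffices to compute and compare them.
Buchberger on the first generating set:
f_1 = -2y + 2, LT = y.
f_2 = x^3 + 2y^2 - 2, LT = x^3.

S(f_1,f_2): leading monomials are coprime, so the S-polynomial reduces to 0 (Buchberger's first criterion).
Every S-polynomial of the final basis reduces to 0, so we have a Gröbner basis.
Inter-reduce: drop elements whose leading term is divisible by another's, tail-reduce, and make monic.
Reduced Gröbner basis: {x^3, y - 1}.

Buchberger on the second generating set:
h_1 = x^3 + 2y^2 - 2y - 1, LT = x^3.
h_2 = -x^3 - 2y^2 - 2y - 1, LT = x^3.

S(h_1,h_2): lcm = x^3. S = y - 2.
  leading term y: no divisor's leading term divides it; move y to the remainder.
  leading term 1: no divisor's leading term divides it; move -2 to the remainder.
  remainder y - 2 ≠ 0; add k_3 = y - 2 to the basis.

S(h_1,k_3): leading monomials are coprime, so the S-polynomial reduces to 0 (Buchberger's first criterion).
S(h_2,k_3): leading monomials are coprime, so the S-polynomial reduces to 0 (Buchberger's first criterion).
Every S-polynomial of the final basis reduces to 0, so we have a Gröbner basis.
Inter-reduce: drop elements whose leading term is divisible by another's, tail-reduce, and make monic.
Reduced Gröbner basis: {x^3 - 2, y - 2}.

Since the reduced bases disagree, the two ideals are not the same.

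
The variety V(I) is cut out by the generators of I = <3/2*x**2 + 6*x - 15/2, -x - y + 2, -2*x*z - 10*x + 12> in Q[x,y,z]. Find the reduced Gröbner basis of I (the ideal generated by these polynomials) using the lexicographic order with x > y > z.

G = {x - 5/6*z - 1/6, y + 5/6*z - 11/6, z**2 + 26/5*z - 31/5}

f_1 = 3/2*x**2 + 6*x - 15/2, LT = x**2.
f_2 = -x - y + 2, LT = x.
f_3 = -2*x*z - 10*x + 12, LT = x*z.

S(f_1,f_2): lcm = x**2. S = -x*y + 6*x - 5.
  reduce S modulo (f_1, f_2, f_3):
  remainder y**2 - 8*y + 7 ≠ 0; add g_4 = y**2 - 8*y + 7 to the basis.

S(f_1,f_3): lcm = x**2*z. S = -5*x**2 + 4*x*z + 6*x - 5*z.
  reduce S modulo (f_1, f_2, f_3, g_4):
  remainder -4*y*z - 26*y + 3*z + 27 ≠ 0; add g_5 = -4*y*z - 26*y + 3*z + 27 to the basis.

S(f_2,f_3): lcm = x*z. S = -5*x + y*z - 2*z + 6.
  reduce S modulo (f_1, f_2, f_3, g_4, g_5):
  remainder -3/2*y - 5/4*z + 11/4 ≠ 0; add g_6 = -3/2*y - 5/4*z + 11/4 to the basis.

S(g_5,g_6): lcm = y*z. S = 13/2*y - 5/6*z**2 + 13/12*z - 27/4.
  reduce S modulo (f_1, f_2, f_3, g_4, g_5, g_6):
  remainder -5/6*z**2 - 13/3*z + 31/6 ≠ 0; add g_7 = -5/6*z**2 - 13/3*z + 31/6 to the basis.

The other S-polynomials (S(f_1,g_4), S(f_2,g_4), S(f_3,g_4), S(f_1,g_5), S(f_2,g_5), S(f_3,g_5), S(g_4,g_5), S(f_1,g_6), S(f_2,g_6), S(f_3,g_6), S(g_4,g_6), S(f_1,g_7), S(f_2,g_7), S(f_3,g_7), S(g_4,g_7), S(g_5,g_7), S(g_6,g_7)) all reduce to 0 modulo the current basis, so we have a Gröbner basis.
Inter-reduce: drop elements whose leading term is divisible by another's, tail-reduce, and make monic.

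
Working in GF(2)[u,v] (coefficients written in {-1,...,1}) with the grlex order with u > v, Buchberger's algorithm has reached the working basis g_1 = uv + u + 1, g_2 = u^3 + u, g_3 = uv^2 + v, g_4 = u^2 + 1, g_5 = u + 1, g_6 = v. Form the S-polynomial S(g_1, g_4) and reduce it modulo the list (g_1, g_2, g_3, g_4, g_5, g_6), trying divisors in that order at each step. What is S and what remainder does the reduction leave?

lcm(LM(g_1), LM(g_4)) = u^2v.
S = (lcm/LT(g_1))·g_1 − (lcm/LT(g_4))·g_4 = u^2 + u + v.
Reduce S modulo (g_1, g_2, g_3, g_4, g_5, g_6) in that order:
  leading term u^2: subtract (1)·g_4 from u^2 + u + v → u + v + 1
  leading term u: subtract (1)·g_5 from u + v + 1 → v
  leading term v: subtract (1)·g_6 from v → 0
The remainder is 0, so this S-polynomial contributes no new basis element.

S(g_1, g_4) = u^2 + u + v; remainder on division = 0.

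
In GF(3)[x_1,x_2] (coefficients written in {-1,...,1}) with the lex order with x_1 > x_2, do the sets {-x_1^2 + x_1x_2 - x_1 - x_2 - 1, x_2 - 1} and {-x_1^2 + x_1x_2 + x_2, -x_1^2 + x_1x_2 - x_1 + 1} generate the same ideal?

For a fixed monomial order, each ideal has a unique reduced Gröbner basis; comparing bases decides equality.
Buchberger on the first generating set:
f_1 = -x_1^2 + x_1x_2 - x_1 - x_2 - 1, LT = x_1^2.
f_2 = x_2 - 1, LT = x_2.

The S-polynomials (S(f_1,f_2)) all reduce to 0 modulo the current basis, so we have a Gröbner basis.
Inter-reduce: drop elements whose leading term is divisible by another's, tail-reduce, and make monic.
Reduced Gröbner basis: {x_1^2 - 1, x_2 - 1}.

Buchberger on the second generating set:
h_1 = -x_1^2 + x_1x_2 + x_2, LT = x_1^2.
h_2 = -x_1^2 + x_1x_2 - x_1 + 1, LT = x_1^2.

S(h_1,h_2): lcm = x_1^2. S = -x_1 - x_2 + 1.
  leading term x_1: no divisor's leading term divides it; move -x_1 to the remainder.
  leading term x_2: no divisor's leading term divides it; move -x_2 to the remainder.
  leading term 1: no divisor's leading term divides it; move 1 to the remainder.
  remainder -x_1 - x_2 + 1 ≠ 0; add k_3 = -x_1 - x_2 + 1 to the basis.

S(h_1,k_3): lcm = x_1^2. S = x_1x_2 + x_1 - x_2.
  leading term x_1x_2: subtract (-x_2)·k_3 from x_1x_2 + x_1 - x_2 → x_1 - x_2^2
  leading term x_1: subtract (-1)·k_3 from x_1 - x_2^2 → -x_2^2 - x_2 + 1
  leading term x_2^2: no divisor's leading term divides it; move -x_2^2 to the remainder.
  leading term x_2: no divisor's leading term divides it; move -x_2 to the remainder.
  leading term 1: no divisor's leading term divides it; move 1 to the remainder.
  remainder -x_2^2 - x_2 + 1 ≠ 0; add k_4 = -x_2^2 - x_2 + 1 to the basis.

The other S-polynomials (S(h_2,k_3), S(h_1,k_4), S(h_2,k_4), S(k_3,k_4)) all reduce to 0 modulo the current basis, so we have a Gröbner basis.
Inter-reduce: drop elements whose leading term is divisible by another's, tail-reduce, and make monic.
Reduced Gröbner basis: {x_1 + x_2 - 1, x_2^2 + x_2 - 1}.

Since the reduced bases disagree, the two ideals are not the same.

No, the ideals differ.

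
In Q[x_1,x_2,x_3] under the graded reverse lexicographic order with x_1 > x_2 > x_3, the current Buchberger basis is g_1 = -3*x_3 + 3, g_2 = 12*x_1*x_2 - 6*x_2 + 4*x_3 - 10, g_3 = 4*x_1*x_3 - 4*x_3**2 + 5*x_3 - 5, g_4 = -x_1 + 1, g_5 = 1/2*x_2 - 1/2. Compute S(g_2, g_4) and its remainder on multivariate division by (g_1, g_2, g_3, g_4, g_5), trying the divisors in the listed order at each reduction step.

lcm(LM(g_2), LM(g_4)) = x_1*x_2.
S = (lcm/LT(g_2))·g_2 − (lcm/LT(g_4))·g_4 = 1/2*x_2 + 1/3*x_3 - 5/6.
Reduce S modulo (g_1, g_2, g_3, g_4, g_5) in that order:
  leading term x_2: subtract (1)·g_5 from 1/2*x_2 + 1/3*x_3 - 5/6 → 1/3*x_3 - 1/3
  leading term x_3: subtract (-1/9)·g_1 from 1/3*x_3 - 1/3 → 0
The remainder is 0, so this S-polynomial contributes no new basis element.

S(g_2, g_4) = 1/2*x_2 + 1/3*x_3 - 5/6; remainder on division = 0.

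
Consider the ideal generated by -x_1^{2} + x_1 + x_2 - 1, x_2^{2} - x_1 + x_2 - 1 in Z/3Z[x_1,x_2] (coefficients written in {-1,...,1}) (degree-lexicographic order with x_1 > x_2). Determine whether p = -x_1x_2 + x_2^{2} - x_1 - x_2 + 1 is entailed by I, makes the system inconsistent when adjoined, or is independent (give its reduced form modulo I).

First compute the reduced Gröbner basis of I by Buchberger's algorithm.
f_1 = -x_1^{2} + x_1 + x_2 - 1, LT = x_1^{2}.
f_2 = x_2^{2} - x_1 + x_2 - 1, LT = x_2^{2}.

S(f_1,f_2): leading monomials are coprime, so the S-polynomial reduces to 0 (Buchberger's first criterion).
Every S-polynomial of the final basis reduces to 0, so we have a Gröbner basis.
Inter-reduce: drop elements whose leading term is divisible by another's, tail-reduce, and make monic.
Reduced Gröbner basis: {x_1^{2} - x_1 - x_2 + 1, x_2^{2} - x_1 + x_2 - 1}.
Label its elements g_1 = x_1^{2} - x_1 - x_2 + 1, g_2 = x_2^{2} - x_1 + x_2 - 1.

Reduce p = -x_1x_2 + x_2^{2} - x_1 - x_2 + 1 modulo G:
  leading term x_1x_2: no divisor's leading term divides it; move -x_1x_2 to the remainder.
  leading term x_2^{2}: subtract (1)·g_2 from x_2^{2} - x_1 - x_2 + 1 → x_2 - 1
  leading term x_2: no divisor's leading term divides it; move x_2 to the remainder.
  leading term 1: no divisor's leading term divides it; move -1 to the remainder.
  normal form = -x_1x_2 + x_2 - 1.
The normal form is nonzero, so p ∉ I. Since p minus its normal form lies in I, I + (p) = I + (r) where r = -x_1x_2 + x_2 - 1; decide whether this ideal is the whole ring.
Run Buchberger on G together with r (pairs among the g_i already reduce to 0 since G is a Gröbner basis):
g_1 = x_1^{2} - x_1 - x_2 + 1, LT = x_1^{2}.
g_2 = x_2^{2} - x_1 + x_2 - 1, LT = x_2^{2}.
r = -x_1x_2 + x_2 - 1, LT = x_1x_2.

S(g_1,g_2): leading monomials are coprime, so the S-polynomial reduces to 0 (Buchberger's first criterion).
S(g_1,r): lcm = x_1^{2}x_2. S = -x_2^{2} - x_1 + x_2.
  leading term x_2^{2}: subtract (-1)·g_2 from -x_2^{2} - x_1 + x_2 → x_1 - x_2 - 1
  leading term x_1: no divisor's leading term divides it; move x_1 to the remainder.
  leading term x_2: no divisor's leading term divides it; move -x_2 to the remainder.
  leading term 1: no divisor's leading term divides it; move -1 to the remainder.
  remainder x_1 - x_2 - 1 ≠ 0; add m_4 = x_1 - x_2 - 1 to the basis.

S(g_2,r): lcm = x_1x_2^{2}. S = -x_1^{2} + x_1x_2 + x_2^{2} - x_1 - x_2.
  leading term x_1^{2}: subtract (-1)·g_1 from -x_1^{2} + x_1x_2 + x_2^{2} - x_1 - x_2 → x_1x_2 + x_2^{2} + x_1 + x_2 + 1
  leading term x_1x_2: subtract (-1)·r from x_1x_2 + x_2^{2} + x_1 + x_2 + 1 → x_2^{2} + x_1 - x_2
  leading term x_2^{2}: subtract (1)·g_2 from x_2^{2} + x_1 - x_2 → -x_1 + x_2 + 1
  leading term x_1: subtract (-1)·m_4 from -x_1 + x_2 + 1 → 0
  remainder 0.

S(g_1,m_4): lcm = x_1^{2}. S = x_1x_2 - x_2 + 1.
  leading term x_1x_2: subtract (-1)·r from x_1x_2 - x_2 + 1 → 0
  remainder 0.

S(g_2,m_4): leading monomials are coprime, so the S-polynomial reduces to 0 (Buchberger's first criterion).
S(r,m_4): lcm = x_1x_2. S = x_2^{2} + 1.
  leading term x_2^{2}: subtract (1)·g_2 from x_2^{2} + 1 → x_1 - x_2 - 1
  leading term x_1: subtract (1)·m_4 from x_1 - x_2 - 1 → 0
  remainder 0.

Every S-polynomial of the final basis reduces to 0, so we have a Gröbner basis.
Inter-reduce: drop elements whose leading term is divisible by another's, tail-reduce, and make monic.
Reduced Gröbner basis: {x_2^{2} + 1, x_1 - x_2 - 1}.
The reduced Gröbner basis of I + (p) is {x_2^{2} + 1, x_1 - x_2 - 1} ≠ {1}, a proper ideal, so the enlarged system stays consistent: p is independent of I, with normal form -x_1x_2 + x_2 - 1.

-x_1x_2 + x_2^{2} - x_1 - x_2 + 1 is independent of I; its normal form modulo I is -x_1x_2 + x_2 - 1.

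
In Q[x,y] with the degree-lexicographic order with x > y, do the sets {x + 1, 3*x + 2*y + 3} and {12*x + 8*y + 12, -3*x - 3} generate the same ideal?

For a fixed monomial order, each ideal has a unique reduced Gröbner basis; comparing bases decides equality.
Buchberger on the first generating set:
f_1 = x + 1, LT = x.
f_2 = 3*x + 2*y + 3, LT = x.

S(f_1,f_2): lcm = x. S = -2/3*y.
  leading term y: no divisor's leading term divides it; move -2/3*y to the remainder.
  remainder -2/3*y ≠ 0; add g_3 = -2/3*y to the basis.

The other S-polynomials (S(f_1,g_3), S(f_2,g_3)) all reduce to 0 modulo the current basis, so we have a Gröbner basis.
Inter-reduce: drop elements whose leading term is divisible by another's, tail-reduce, and make monic.
Reduced Gröbner basis: {x + 1, y}.

Buchberger on the second generating set:
h_1 = 12*x + 8*y + 12, LT = x.
h_2 = -3*x - 3, LT = x.

S(h_1,h_2): lcm = x. S = 2/3*y.
  leading term y: no divisor's leading term divides it; move 2/3*y to the remainder.
  remainder 2/3*y ≠ 0; add k_3 = 2/3*y to the basis.

The other S-polynomials (S(h_1,k_3), S(h_2,k_3)) all reduce to 0 modulo the current basis, so we have a Gröbner basis.
Inter-reduce: drop elements whose leading term is divisible by another's, tail-reduce, and make monic.
Reduced Gröbner basis: {x + 1, y}.

The two bases agree; hence the ideals are identical.

Yes, the ideals are equal.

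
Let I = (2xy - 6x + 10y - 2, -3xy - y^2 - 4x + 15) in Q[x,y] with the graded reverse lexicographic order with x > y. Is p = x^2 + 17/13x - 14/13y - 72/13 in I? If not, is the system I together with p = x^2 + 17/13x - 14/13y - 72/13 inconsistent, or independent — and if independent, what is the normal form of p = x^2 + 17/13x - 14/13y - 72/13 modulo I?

First compute the reduced Gröbner basis of I by Buchberger's algorithm.
f_1 = 2xy - 6x + 10y - 2, LT = xy.
f_2 = -3xy - y^2 - 4x + 15, LT = xy.

S(f_1,f_2): lcm = xy. S = -1/3y^2 - 13/3x + 5y + 4.
  leading term y^2: no divisor's leading term divides it; move -1/3y^2 to the remainder.
  leading term x: no divisor's leading term divides it; move -13/3x to the remainder.
  leading term y: no divisor's leading term divides it; move 5y to the remainder.
  leading term 1: no divisor's leading term divides it; move 4 to the remainder.
  remainder -1/3y^2 - 13/3x + 5y + 4 ≠ 0; add h_3 = -1/3y^2 - 13/3x + 5y + 4 to the basis.

S(f_1,h_3): lcm = xy^2. S = -13x^2 + 12xy + 5y^2 + 12x - y.
  leading term x^2: no divisor's leading term divides it; move -13x^2 to the remainder.
  leading term xy: subtract (6)·f_1 from 12xy + 5y^2 + 12x - y → 5y^2 + 48x - 61y + 12
  leading term y^2: subtract (-15)·h_3 from 5y^2 + 48x - 61y + 12 → -17x + 14y + 72
  leading term x: no divisor's leading term divides it; move -17x to the remainder.
  leading term y: no divisor's leading term divides it; move 14y to the remainder.
  leading term 1: no divisor's leading term divides it; move 72 to the remainder.
  remainder -13x^2 - 17x + 14y + 72 ≠ 0; add h_4 = -13x^2 - 17x + 14y + 72 to the basis.

The other S-polynomials (S(f_2,h_3), S(f_1,h_4), S(f_2,h_4), S(h_3,h_4)) all reduce to 0 modulo the current basis, so we have a Gröbner basis.
Inter-reduce: drop elements whose leading term is divisible by another's, tail-reduce, and make monic.
Reduced Gröbner basis: {x^2 + 17/13x - 14/13y - 72/13, xy - 3x + 5y - 1, y^2 + 13x - 15y - 12}.
Label its elements g_1 = x^2 + 17/13x - 14/13y - 72/13, g_2 = xy - 3x + 5y - 1, g_3 = y^2 + 13x - 15y - 12.

Reduce p = x^2 + 17/13x - 14/13y - 72/13 modulo G:
  leading term x^2: subtract (1)·g_1 from x^2 + 17/13x - 14/13y - 72/13 → 0
  normal form = 0.
Since the normal form is 0, p ∈ I.

Ideal membership is decidable via reduction modulo a Gröbner basis.

x^2 + 17/13x - 14/13y - 72/13 lies in I (it reduces to 0).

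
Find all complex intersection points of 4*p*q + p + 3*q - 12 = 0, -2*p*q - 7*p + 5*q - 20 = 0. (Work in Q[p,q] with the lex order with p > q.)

{(-5, -1), (0, 4)}

Compute a lex Gröbner basis by Buchberger's algorithm.
f_1 = 4*p*q + p + 3*q - 12, LT = p*q.
f_2 = -2*p*q - 7*p + 5*q - 20, LT = p*q.

S(f_1,f_2): lcm = p*q. S = -13/4*p + 13/4*q - 13.
  leading term p: no divisor's leading term divides it; move -13/4*p to the remainder.
  leading term q: no divisor's leading term divides it; move 13/4*q to the remainder.
  leading term 1: no divisor's leading term divides it; move -13 to the remainder.
  remainder -13/4*p + 13/4*q - 13 ≠ 0; add h_3 = -13/4*p + 13/4*q - 13 to the basis.

S(f_1,h_3): lcm = p*q. S = 1/4*p + q**2 - 13/4*q - 3.
  leading term p: subtract (-1/13)·h_3 from 1/4*p + q**2 - 13/4*q - 3 → q**2 - 3*q - 4
  leading term q**2: no divisor's leading term divides it; move q**2 to the remainder.
  leading term q: no divisor's leading term divides it; move -3*q to the remainder.
  leading term 1: no divisor's leading term divides it; move -4 to the remainder.
  remainder q**2 - 3*q - 4 ≠ 0; add h_4 = q**2 - 3*q - 4 to the basis.

The other S-polynomials (S(f_2,h_3), S(f_1,h_4), S(f_2,h_4), S(h_3,h_4)) all reduce to 0 modulo the current basis, so we have a Gröbner basis.
Inter-reduce: drop elements whose leading term is divisible by another's, tail-reduce, and make monic.
Reduced Gröbner basis: {p - q + 4, q**2 - 3*q - 4}.

The lex basis is triangular: the last element involves only q. Solving q**2 - 3*q - 4 = 0 gives q ∈ {-1, 4}; substituting each value into the earlier elements determines the remaining variables.
  q = -1: the earlier basis element becomes p + 5 = 0, giving p = -5 — point (-5, -1).
  q = 4: the earlier basis element becomes p = 0, giving p = 0 — point (0, 4).
Check: every point annihilates each of the original generators.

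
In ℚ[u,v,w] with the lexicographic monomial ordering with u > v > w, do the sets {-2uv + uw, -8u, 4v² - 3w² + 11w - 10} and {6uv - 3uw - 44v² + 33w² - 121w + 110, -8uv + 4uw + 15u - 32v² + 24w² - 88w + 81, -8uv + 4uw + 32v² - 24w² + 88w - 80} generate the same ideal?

No, the ideals differ.

Two ideals are equal iff their reduced Gröbner bases coincide (the reduced basis is unique for a fixed ordering).
Buchberger on the first generating set:
f_1 = -2uv + uw, LT = uv.
f_2 = -8u, LT = u.
f_3 = 4v² - 3w² + 11w - 10, LT = v².

The S-polynomials (S(f_1,f_2), S(f_1,f_3), S(f_2,f_3)) all reduce to 0 modulo the current basis, so we have a Gröbner basis.
Inter-reduce: drop elements whose leading term is divisible by another's, tail-reduce, and make monic.
Reduced Gröbner basis: {u, v² - ¾w² + 11/4w - 5/2}.

Buchberger on the second generating set:
h_1 = 6uv - 3uw - 44v² + 33w² - 121w + 110, LT = uv.
h_2 = -8uv + 4uw + 15u - 32v² + 24w² - 88w + 81, LT = uv.
h_3 = -8uv + 4uw + 32v² - 24w² + 88w - 80, LT = uv.

S(h_1,h_2): lcm = uv. S = 15/8u - 34/3v² + 17/2w² - 187/6w + 683/24.
  reduce S modulo (h_1, h_2, h_3):
  remainder 15/8u - 34/3v² + 17/2w² - 187/6w + 683/24 ≠ 0; add k_4 = 15/8u - 34/3v² + 17/2w² - 187/6w + 683/24 to the basis.

S(h_1,h_3): lcm = uv. S = -10/3v² + 5/2w² - 55/6w + 25/3.
  reduce S modulo (h_1, h_2, h_3, k_4):
  remainder -10/3v² + 5/2w² - 55/6w + 25/3 ≠ 0; add k_5 = -10/3v² + 5/2w² - 55/6w + 25/3 to the basis.

S(h_1,k_4): lcm = uv. S = -½uw + 272/45v³ - 22/3v² - 68/15vw² + 748/45vw - 683/45v + 11/2w² - 121/6w + 55/3.
  reduce S modulo (h_1, h_2, h_3, k_4, k_5):
  remainder -1/15v + 1/30w ≠ 0; add k_6 = -1/15v + 1/30w to the basis.

S(h_1,k_5): lcm = uv². S = -½uvw + ¾uw² - 11/4uw + 5/2u - 22/3v³ + 11/2vw² - 121/6vw + 55/3v.
  reduce S modulo (h_1, h_2, h_3, k_4, k_5, k_6):
  remainder -1/30w² + 11/60w - ⅙ ≠ 0; add k_7 = -1/30w² + 11/60w - ⅙ to the basis.

The other S-polynomials (S(h_2,h_3), S(h_2,k_4), S(h_3,k_4), S(h_2,k_5), S(h_3,k_5), S(k_4,k_5), S(h_1,k_6), S(h_2,k_6), S(h_3,k_6), S(k_4,k_6), S(k_5,k_6), S(h_1,k_7), S(h_2,k_7), S(h_3,k_7), S(k_4,k_7), S(k_5,k_7), S(k_6,k_7)) all reduce to 0 modulo the current basis, so we have a Gröbner basis.
Inter-reduce: drop elements whose leading term is divisible by another's, tail-reduce, and make monic.
Reduced Gröbner basis: {u + 1/15, v - ½w, w² - 11/2w + 5}.

These differ, so the ideals are not equal.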